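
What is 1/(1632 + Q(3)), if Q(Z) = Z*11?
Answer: 1/1665 ≈ 0.00060060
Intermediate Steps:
Q(Z) = 11*Z
1/(1632 + Q(3)) = 1/(1632 + 11*3) = 1/(1632 + 33) = 1/1665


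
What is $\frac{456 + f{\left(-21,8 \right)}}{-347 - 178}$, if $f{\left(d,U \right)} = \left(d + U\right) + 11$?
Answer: $- \frac{454}{525} \approx -0.86476$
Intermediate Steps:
$f{\left(d,U \right)} = 11 + U + d$ ($f{\left(d,U \right)} = \left(U + d\right) + 11 = 11 + U + d$)
$\frac{456 + f{\left(-21,8 \right)}}{-347 - 178} = \frac{456 + \left(11 + 8 - 21\right)}{-347 - 178} = \frac{456 - 2}{-525} = 454 \left(- \frac{1}{525}\right) = - \frac{454}{525}$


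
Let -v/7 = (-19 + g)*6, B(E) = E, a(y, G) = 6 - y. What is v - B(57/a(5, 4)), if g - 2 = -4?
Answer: 825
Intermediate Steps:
g = -2 (g = 2 - 4 = -2)
v = 882 (v = -7*(-19 - 2)*6 = -(-147)*6 = -7*(-126) = 882)
v - B(57/a(5, 4)) = 882 - 57/(6 - 1*5) = 882 - 57/(6 - 5) = 882 - 57/1 = 882 - 57 = 825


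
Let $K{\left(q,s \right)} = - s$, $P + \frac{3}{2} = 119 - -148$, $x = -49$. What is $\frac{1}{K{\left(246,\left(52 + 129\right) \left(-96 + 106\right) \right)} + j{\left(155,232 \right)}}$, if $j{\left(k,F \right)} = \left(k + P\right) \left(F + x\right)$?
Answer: $\frac{2}{150283} \approx 1.3308 \cdot 10^{-5}$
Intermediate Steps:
$P = \frac{531}{2}$ ($P = - \frac{3}{2} + \left(119 - -148\right) = - \frac{3}{2} + \left(119 + 148\right) = - \frac{3}{2} + 267 = \frac{531}{2} \approx 265.5$)
$j{\left(k,F \right)} = \left(-49 + F\right) \left(\frac{531}{2} + k\right)$ ($j{\left(k,F \right)} = \left(k + \frac{531}{2}\right) \left(F - 49\right) = \left(\frac{531}{2} + k\right) \left(-49 + F\right) = \left(-49 + F\right) \left(\frac{531}{2} + k\right)$)
$\frac{1}{K{\left(246,\left(52 + 129\right) \left(-96 + 106\right) \right)} + j{\left(155,232 \right)}} = \frac{1}{- \left(52 + 129\right) \left(-96 + 106\right) + \left(- \frac{26019}{2} - 7595 + \frac{531}{2} \cdot 232 + 232 \cdot 155\right)} = \frac{1}{- 181 \cdot 10 + \left(- \frac{26019}{2} - 7595 + 61596 + 35960\right)} = \frac{1}{\left(-1\right) 1810 + \frac{153903}{2}} = \frac{1}{-1810 + \frac{153903}{2}} = \frac{1}{\frac{150283}{2}} = \frac{2}{150283}$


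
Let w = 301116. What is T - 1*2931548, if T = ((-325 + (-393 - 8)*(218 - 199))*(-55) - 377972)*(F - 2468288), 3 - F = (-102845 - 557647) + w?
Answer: -124318899280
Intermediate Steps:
F = 359379 (F = 3 - ((-102845 - 557647) + 301116) = 3 - (-660492 + 301116) = 3 - 1*(-359376) = 3 + 359376 = 359379)
T = -124315967732 (T = ((-325 + (-393 - 8)*(218 - 199))*(-55) - 377972)*(359379 - 2468288) = ((-325 - 401*19)*(-55) - 377972)*(-2108909) = ((-325 - 7619)*(-55) - 377972)*(-2108909) = (-7944*(-55) - 377972)*(-2108909) = (436920 - 377972)*(-2108909) = 58948*(-2108909) = -124315967732)
T - 1*2931548 = -124315967732 - 1*2931548 = -124315967732 - 2931548 = -124318899280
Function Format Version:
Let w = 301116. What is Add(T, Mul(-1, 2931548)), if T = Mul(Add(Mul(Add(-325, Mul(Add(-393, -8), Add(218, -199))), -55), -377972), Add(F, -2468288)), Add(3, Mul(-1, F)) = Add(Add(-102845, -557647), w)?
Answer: -124318899280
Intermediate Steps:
F = 359379 (F = Add(3, Mul(-1, Add(Add(-102845, -557647), 301116))) = Add(3, Mul(-1, Add(-660492, 301116))) = Add(3, Mul(-1, -359376)) = Add(3, 359376) = 359379)
T = -124315967732 (T = Mul(Add(Mul(Add(-325, Mul(Add(-393, -8), Add(218, -199))), -55), -377972), Add(359379, -2468288)) = Mul(Add(Mul(Add(-325, Mul(-401, 19)), -55), -377972), -2108909) = Mul(Add(Mul(Add(-325, -7619), -55), -377972), -2108909) = Mul(Add(Mul(-7944, -55), -377972), -2108909) = Mul(Add(436920, -377972), -2108909) = Mul(58948, -2108909) = -124315967732)
Add(T, Mul(-1, 2931548)) = Add(-124315967732, Mul(-1, 2931548)) = Add(-124315967732, -2931548) = -124318899280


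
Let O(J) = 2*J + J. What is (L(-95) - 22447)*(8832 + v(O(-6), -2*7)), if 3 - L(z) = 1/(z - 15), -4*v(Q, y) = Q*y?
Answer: -21649249191/110 ≈ -1.9681e+8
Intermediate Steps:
O(J) = 3*J
v(Q, y) = -Q*y/4
L(z) = 3 - 1/(-15 + z) (L(z) = 3 - 1/(z - 15) = 3 - 1/(-15 + z))
(L(-95) - 22447)*(8832 + v(O(-6), -2*7)) = ((-46 + 3*(-95))/(-15 - 95) - 22447)*(8832 - 3*(-6)*(-2*7)/4) = ((-46 - 285)/(-110) - 22447)*(8832 - ¼*(-18)*(-14)) = (-1/110*(-331) - 22447)*(8832 - 63) = (331/110 - 22447)*8769 = -2468839/110*8769 = -21649249191/110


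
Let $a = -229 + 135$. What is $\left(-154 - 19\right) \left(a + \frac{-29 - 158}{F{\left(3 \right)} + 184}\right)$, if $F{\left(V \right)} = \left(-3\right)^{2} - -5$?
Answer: $\frac{295657}{18} \approx 16425.0$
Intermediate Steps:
$F{\left(V \right)} = 14$ ($F{\left(V \right)} = 9 + 5 = 14$)
$a = -94$
$\left(-154 - 19\right) \left(a + \frac{-29 - 158}{F{\left(3 \right)} + 184}\right) = \left(-154 - 19\right) \left(-94 + \frac{-29 - 158}{14 + 184}\right) = - 173 \left(-94 - \frac{187}{198}\right) = - 173 \left(-94 - \frac{17}{18}\right) = \left(-173\right) \left(- \frac{1709}{18}\right) = \frac{295657}{18}$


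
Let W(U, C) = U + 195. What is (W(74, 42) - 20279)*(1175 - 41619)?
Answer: 809284440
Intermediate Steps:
W(U, C) = 195 + U
(W(74, 42) - 20279)*(1175 - 41619) = ((195 + 74) - 20279)*(1175 - 41619) = (269 - 20279)*(-40444) = -20010*(-40444) = 809284440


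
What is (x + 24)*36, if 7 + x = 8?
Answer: 900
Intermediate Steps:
x = 1 (x = -7 + 8 = 1)
(x + 24)*36 = (1 + 24)*36 = 25*36 = 900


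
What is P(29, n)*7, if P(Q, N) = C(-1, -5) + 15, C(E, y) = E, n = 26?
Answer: 98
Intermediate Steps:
P(Q, N) = 14 (P(Q, N) = -1 + 15 = 14)
P(29, n)*7 = 14*7 = 98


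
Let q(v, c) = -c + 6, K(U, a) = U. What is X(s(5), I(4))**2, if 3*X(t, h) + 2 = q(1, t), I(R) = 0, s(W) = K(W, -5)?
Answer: 1/9 ≈ 0.11111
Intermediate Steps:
s(W) = W
q(v, c) = 6 - c
X(t, h) = 4/3 - t/3 (X(t, h) = -2/3 + (6 - t)/3 = -2/3 + (2 - t/3) = 4/3 - t/3)
X(s(5), I(4))**2 = (4/3 - 1/3*5)**2 = (4/3 - 5/3)**2 = (-1/3)**2 = 1/9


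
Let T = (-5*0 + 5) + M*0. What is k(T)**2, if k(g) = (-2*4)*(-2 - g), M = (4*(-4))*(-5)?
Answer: 3136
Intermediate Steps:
M = 80 (M = -16*(-5) = 80)
T = 5 (T = (-5*0 + 5) + 80*0 = (0 + 5) + 0 = 5 + 0 = 5)
k(g) = 16 + 8*g (k(g) = -8*(-2 - g) = 16 + 8*g)
k(T)**2 = (16 + 8*5)**2 = (16 + 40)**2 = 56**2 = 3136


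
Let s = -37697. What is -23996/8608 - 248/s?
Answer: -225610607/81123944 ≈ -2.7811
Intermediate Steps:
-23996/8608 - 248/s = -23996/8608 - 248/(-37697) = -23996*1/8608 - 248*(-1/37697) = -5999/2152 + 248/37697 = -225610607/81123944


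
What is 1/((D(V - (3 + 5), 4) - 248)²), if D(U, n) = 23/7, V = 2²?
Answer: 49/2934369 ≈ 1.6699e-5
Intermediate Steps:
V = 4
D(U, n) = 23/7 (D(U, n) = 23*(⅐) = 23/7)
1/((D(V - (3 + 5), 4) - 248)²) = 1/((23/7 - 248)²) = 1/((-1713/7)²) = 1/(2934369/49) = 49/2934369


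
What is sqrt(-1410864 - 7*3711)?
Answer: 3*I*sqrt(159649) ≈ 1198.7*I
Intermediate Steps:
sqrt(-1410864 - 7*3711) = sqrt(-1410864 - 25977) = sqrt(-1436841) = 3*I*sqrt(159649)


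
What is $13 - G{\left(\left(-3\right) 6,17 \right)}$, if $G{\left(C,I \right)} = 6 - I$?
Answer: $24$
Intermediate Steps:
$13 - G{\left(\left(-3\right) 6,17 \right)} = 13 - \left(6 - 17\right) = 13 - -11 = 13 + 11 = 24$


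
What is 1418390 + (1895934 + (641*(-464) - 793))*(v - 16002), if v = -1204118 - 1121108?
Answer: -3740618358086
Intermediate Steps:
v = -2325226
1418390 + (1895934 + (641*(-464) - 793))*(v - 16002) = 1418390 + (1895934 + (641*(-464) - 793))*(-2325226 - 16002) = 1418390 + (1895934 + (-297424 - 793))*(-2341228) = 1418390 + (1895934 - 298217)*(-2341228) = 1418390 + 1597717*(-2341228) = 1418390 - 3740619776476 = -3740618358086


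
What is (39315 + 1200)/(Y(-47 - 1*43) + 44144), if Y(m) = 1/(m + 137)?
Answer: 1904205/2074769 ≈ 0.91779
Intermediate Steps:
Y(m) = 1/(137 + m)
(39315 + 1200)/(Y(-47 - 1*43) + 44144) = (39315 + 1200)/(1/(137 + (-47 - 1*43)) + 44144) = 40515/(1/(137 + (-47 - 43)) + 44144) = 40515/(1/(137 - 90) + 44144) = 40515/(1/47 + 44144) = 40515/(2074769/47) = 40515*(47/2074769) = 1904205/2074769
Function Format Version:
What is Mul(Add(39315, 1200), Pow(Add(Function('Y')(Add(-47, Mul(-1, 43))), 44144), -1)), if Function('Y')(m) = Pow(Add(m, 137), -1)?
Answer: Rational(1904205, 2074769) ≈ 0.91779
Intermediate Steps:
Function('Y')(m) = Pow(Add(137, m), -1)
Mul(Add(39315, 1200), Pow(Add(Function('Y')(Add(-47, Mul(-1, 43))), 44144), -1)) = Mul(Add(39315, 1200), Pow(Add(Pow(Add(137, Add(-47, Mul(-1, 43))), -1), 44144), -1)) = Mul(40515, Pow(Add(Pow(Add(137, Add(-47, -43)), -1), 44144), -1)) = Mul(40515, Pow(Add(Pow(Add(137, -90), -1), 44144), -1)) = Mul(40515, Pow(Add(Pow(47, -1), 44144), -1)) = Mul(40515, Pow(Add(Rational(1, 47), 44144), -1)) = Mul(40515, Pow(Rational(2074769, 47), -1)) = Mul(40515, Rational(47, 2074769)) = Rational(1904205, 2074769)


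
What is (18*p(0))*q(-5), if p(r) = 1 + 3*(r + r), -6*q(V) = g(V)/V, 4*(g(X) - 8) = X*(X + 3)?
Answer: 63/10 ≈ 6.3000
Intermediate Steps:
g(X) = 8 + X*(3 + X)/4 (g(X) = 8 + (X*(X + 3))/4 = 8 + (X*(3 + X))/4 = 8 + X*(3 + X)/4)
q(V) = -(8 + V**2/4 + 3*V/4)/(6*V)
p(r) = 1 + 6*r (p(r) = 1 + 3*(2*r) = 1 + 6*r)
(18*p(0))*q(-5) = (18*(1 + 6*0))*((1/24)*(-32 - 1*(-5)**2 - 3*(-5))/(-5)) = (18*(1 + 0))*((1/24)*(-1/5)*(-32 - 1*25 + 15)) = (18*1)*((1/24)*(-1/5)*(-32 - 25 + 15)) = 18*((1/24)*(-1/5)*(-42)) = 18*(7/20) = 63/10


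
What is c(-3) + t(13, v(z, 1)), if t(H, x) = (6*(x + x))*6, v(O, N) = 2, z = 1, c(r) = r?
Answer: 141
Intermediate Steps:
t(H, x) = 72*x (t(H, x) = (6*(2*x))*6 = (12*x)*6 = 72*x)
c(-3) + t(13, v(z, 1)) = -3 + 72*2 = -3 + 144 = 141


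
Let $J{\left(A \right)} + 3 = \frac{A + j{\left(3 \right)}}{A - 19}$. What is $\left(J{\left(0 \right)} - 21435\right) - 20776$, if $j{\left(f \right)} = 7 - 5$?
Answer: $- \frac{802068}{19} \approx -42214.0$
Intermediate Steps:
$j{\left(f \right)} = 2$
$J{\left(A \right)} = -3 + \frac{2 + A}{-19 + A}$ ($J{\left(A \right)} = -3 + \frac{A + 2}{A - 19} = -3 + \frac{2 + A}{-19 + A}$)
$\left(J{\left(0 \right)} - 21435\right) - 20776 = \left(\frac{59 - 0}{-19 + 0} - 21435\right) - 20776 = \left(\frac{59 + 0}{-19} - 21435\right) - 20776 = \left(\left(- \frac{1}{19}\right) 59 - 21435\right) - 20776 = \left(- \frac{59}{19} - 21435\right) - 20776 = - \frac{407324}{19} - 20776 = - \frac{802068}{19}$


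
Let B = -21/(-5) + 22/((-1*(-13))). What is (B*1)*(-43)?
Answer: -16469/65 ≈ -253.37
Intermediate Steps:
B = 383/65 (B = -21*(-⅕) + 22/13 = 21/5 + 22*(1/13) = 21/5 + 22/13 = 383/65 ≈ 5.8923)
(B*1)*(-43) = ((383/65)*1)*(-43) = (383/65)*(-43) = -16469/65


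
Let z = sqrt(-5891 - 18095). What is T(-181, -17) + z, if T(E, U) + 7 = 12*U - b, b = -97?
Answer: -114 + I*sqrt(23986) ≈ -114.0 + 154.87*I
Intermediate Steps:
z = I*sqrt(23986) (z = sqrt(-23986) = I*sqrt(23986) ≈ 154.87*I)
T(E, U) = 90 + 12*U (T(E, U) = -7 + (12*U - 1*(-97)) = -7 + (12*U + 97) = -7 + (97 + 12*U) = 90 + 12*U)
T(-181, -17) + z = (90 + 12*(-17)) + I*sqrt(23986) = (90 - 204) + I*sqrt(23986) = -114 + I*sqrt(23986)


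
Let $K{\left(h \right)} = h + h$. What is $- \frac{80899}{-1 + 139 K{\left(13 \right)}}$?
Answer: $- \frac{80899}{3613} \approx -22.391$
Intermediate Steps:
$K{\left(h \right)} = 2 h$
$- \frac{80899}{-1 + 139 K{\left(13 \right)}} = - \frac{80899}{-1 + 139 \cdot 2 \cdot 13} = - \frac{80899}{-1 + 139 \cdot 26} = - \frac{80899}{-1 + 3614} = - \frac{80899}{3613}$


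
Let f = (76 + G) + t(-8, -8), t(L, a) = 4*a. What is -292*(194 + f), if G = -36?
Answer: -58984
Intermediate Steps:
f = 8 (f = (76 - 36) + 4*(-8) = 40 - 32 = 8)
-292*(194 + f) = -292*(194 + 8) = -292*202 = -58984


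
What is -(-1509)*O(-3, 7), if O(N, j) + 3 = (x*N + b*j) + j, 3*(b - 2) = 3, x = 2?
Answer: 28671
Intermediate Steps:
b = 3 (b = 2 + (1/3)*3 = 2 + 1 = 3)
O(N, j) = -3 + 2*N + 4*j (O(N, j) = -3 + ((2*N + 3*j) + j) = -3 + (2*N + 4*j) = -3 + 2*N + 4*j)
-(-1509)*O(-3, 7) = -(-1509)*(-3 + 2*(-3) + 4*7) = -(-1509)*(-3 - 6 + 28) = -(-1509)*19 = -1*(-28671) = 28671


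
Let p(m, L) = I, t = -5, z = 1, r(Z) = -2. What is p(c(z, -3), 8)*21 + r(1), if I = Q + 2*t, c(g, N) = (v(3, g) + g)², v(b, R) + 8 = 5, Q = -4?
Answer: -296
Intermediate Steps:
v(b, R) = -3 (v(b, R) = -8 + 5 = -3)
c(g, N) = (-3 + g)²
I = -14 (I = -4 + 2*(-5) = -4 - 10 = -14)
p(m, L) = -14
p(c(z, -3), 8)*21 + r(1) = -14*21 - 2 = -294 - 2 = -296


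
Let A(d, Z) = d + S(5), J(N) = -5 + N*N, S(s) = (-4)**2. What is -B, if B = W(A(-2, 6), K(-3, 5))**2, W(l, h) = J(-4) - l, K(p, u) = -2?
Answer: -9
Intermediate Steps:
S(s) = 16
J(N) = -5 + N**2
A(d, Z) = 16 + d (A(d, Z) = d + 16 = 16 + d)
W(l, h) = 11 - l (W(l, h) = (-5 + (-4)**2) - l = (-5 + 16) - l = 11 - l)
B = 9 (B = (11 - (16 - 2))**2 = (11 - 1*14)**2 = (11 - 14)**2 = (-3)**2 = 9)
-B = -1*9 = -9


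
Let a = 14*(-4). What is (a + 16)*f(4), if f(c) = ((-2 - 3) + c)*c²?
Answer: 640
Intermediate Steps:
f(c) = c²*(-5 + c) (f(c) = (-5 + c)*c² = c²*(-5 + c))
a = -56
(a + 16)*f(4) = (-56 + 16)*(4²*(-5 + 4)) = -640*(-1) = -40*(-16) = 640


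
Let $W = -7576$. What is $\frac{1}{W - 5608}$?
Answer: $- \frac{1}{13184} \approx -7.5849 \cdot 10^{-5}$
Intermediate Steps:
$\frac{1}{W - 5608} = \frac{1}{-7576 - 5608} = \frac{1}{-13184} = - \frac{1}{13184}$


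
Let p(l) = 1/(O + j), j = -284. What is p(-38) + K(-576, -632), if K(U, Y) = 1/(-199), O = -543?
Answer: -1026/164573 ≈ -0.0062343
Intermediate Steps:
K(U, Y) = -1/199
p(l) = -1/827 (p(l) = 1/(-543 - 284) = 1/(-827) = -1/827)
p(-38) + K(-576, -632) = -1/827 - 1/199 = -1026/164573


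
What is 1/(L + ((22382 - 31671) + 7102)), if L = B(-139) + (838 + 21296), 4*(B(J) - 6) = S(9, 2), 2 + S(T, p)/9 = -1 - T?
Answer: 1/19926 ≈ 5.0186e-5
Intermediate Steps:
S(T, p) = -27 - 9*T (S(T, p) = -18 + 9*(-1 - T) = -18 + (-9 - 9*T) = -27 - 9*T)
B(J) = -21 (B(J) = 6 + (-27 - 9*9)/4 = 6 + (-27 - 81)/4 = 6 + (¼)*(-108) = 6 - 27 = -21)
L = 22113 (L = -21 + (838 + 21296) = -21 + 22134 = 22113)
1/(L + ((22382 - 31671) + 7102)) = 1/(22113 + ((22382 - 31671) + 7102)) = 1/(22113 + (-9289 + 7102)) = 1/(22113 - 2187) = 1/19926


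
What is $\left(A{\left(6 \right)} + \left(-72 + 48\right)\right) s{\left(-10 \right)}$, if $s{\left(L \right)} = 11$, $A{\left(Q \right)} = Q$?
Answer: $-198$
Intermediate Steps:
$\left(A{\left(6 \right)} + \left(-72 + 48\right)\right) s{\left(-10 \right)} = \left(6 + \left(-72 + 48\right)\right) 11 = \left(6 - 24\right) 11 = \left(-18\right) 11 = -198$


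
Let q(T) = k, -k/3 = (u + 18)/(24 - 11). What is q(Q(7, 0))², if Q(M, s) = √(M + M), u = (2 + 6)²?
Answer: 60516/169 ≈ 358.08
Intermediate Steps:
u = 64 (u = 8² = 64)
Q(M, s) = √2*√M (Q(M, s) = √(2*M) = √2*√M)
k = -246/13 (k = -3*(64 + 18)/(24 - 11) = -246/13 ≈ -18.923)
q(T) = -246/13
q(Q(7, 0))² = (-246/13)² = 60516/169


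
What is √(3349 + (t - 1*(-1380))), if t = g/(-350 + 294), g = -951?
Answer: 5*√148834/28 ≈ 68.891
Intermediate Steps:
t = 951/56 (t = -951/(-350 + 294) = -951/(-56) = -951*(-1/56) = 951/56 ≈ 16.982)
√(3349 + (t - 1*(-1380))) = √(3349 + (951/56 - 1*(-1380))) = √(3349 + (951/56 + 1380)) = √(3349 + 78231/56) = √(265775/56) = 5*√148834/28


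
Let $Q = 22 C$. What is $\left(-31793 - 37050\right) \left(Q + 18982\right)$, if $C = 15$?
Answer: $-1329496016$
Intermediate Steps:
$Q = 330$ ($Q = 22 \cdot 15 = 330$)
$\left(-31793 - 37050\right) \left(Q + 18982\right) = \left(-31793 - 37050\right) \left(330 + 18982\right) = \left(-68843\right) 19312 = -1329496016$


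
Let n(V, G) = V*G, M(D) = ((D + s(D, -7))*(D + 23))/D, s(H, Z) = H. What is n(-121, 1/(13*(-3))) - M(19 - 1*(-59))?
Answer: -7757/39 ≈ -198.90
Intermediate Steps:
M(D) = 46 + 2*D (M(D) = ((D + D)*(D + 23))/D = ((2*D)*(23 + D))/D = (2*D*(23 + D))/D = 46 + 2*D)
n(V, G) = G*V
n(-121, 1/(13*(-3))) - M(19 - 1*(-59)) = -121/(13*(-3)) - (46 + 2*(19 - 1*(-59))) = -121/(-39) - (46 + 2*(19 + 59)) = -1/39*(-121) - (46 + 2*78) = 121/39 - (46 + 156) = 121/39 - 1*202 = 121/39 - 202 = -7757/39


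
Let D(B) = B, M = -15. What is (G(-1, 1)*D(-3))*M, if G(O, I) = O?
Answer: -45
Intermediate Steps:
(G(-1, 1)*D(-3))*M = -1*(-3)*(-15) = 3*(-15) = -45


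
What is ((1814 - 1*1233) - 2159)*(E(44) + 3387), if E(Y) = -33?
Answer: -5292612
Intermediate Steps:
((1814 - 1*1233) - 2159)*(E(44) + 3387) = ((1814 - 1*1233) - 2159)*(-33 + 3387) = ((1814 - 1233) - 2159)*3354 = (581 - 2159)*3354 = -1578*3354 = -5292612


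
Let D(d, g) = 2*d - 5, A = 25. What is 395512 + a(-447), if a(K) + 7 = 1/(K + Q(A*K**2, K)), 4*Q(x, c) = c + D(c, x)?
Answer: 619756333/1567 ≈ 3.9551e+5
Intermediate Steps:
D(d, g) = -5 + 2*d
Q(x, c) = -5/4 + 3*c/4 (Q(x, c) = (c + (-5 + 2*c))/4 = (-5 + 3*c)/4 = -5/4 + 3*c/4)
a(K) = -7 + 1/(-5/4 + 7*K/4) (a(K) = -7 + 1/(K + (-5/4 + 3*K/4)) = -7 + 1/(-5/4 + 7*K/4))
395512 + a(-447) = 395512 + (39 - 49*(-447))/(-5 + 7*(-447)) = 395512 + (39 + 21903)/(-5 - 3129) = 395512 + 21942/(-3134) = 395512 - 1/3134*21942 = 395512 - 10971/1567 = 619756333/1567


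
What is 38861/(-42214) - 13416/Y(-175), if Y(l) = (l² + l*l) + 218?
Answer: -738762743/648702538 ≈ -1.1388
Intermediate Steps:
Y(l) = 218 + 2*l² (Y(l) = (l² + l²) + 218 = 2*l² + 218 = 218 + 2*l²)
38861/(-42214) - 13416/Y(-175) = 38861/(-42214) - 13416/(218 + 2*(-175)²) = 38861*(-1/42214) - 13416/(218 + 2*30625) = -38861/42214 - 13416/(218 + 61250) = -38861/42214 - 13416/61468 = -38861/42214 - 13416*1/61468 = -38861/42214 - 3354/15367 = -738762743/648702538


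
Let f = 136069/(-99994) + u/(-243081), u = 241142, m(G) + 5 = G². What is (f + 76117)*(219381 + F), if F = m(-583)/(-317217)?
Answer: 128749792821097240084306993/7710479901146538 ≈ 1.6698e+10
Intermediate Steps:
m(G) = -5 + G²
f = -57188541737/24306641514 (f = 136069/(-99994) + 241142/(-243081) = 136069*(-1/99994) + 241142*(-1/243081) = -136069/99994 - 241142/243081 = -57188541737/24306641514 ≈ -2.3528)
F = -339884/317217 (F = (-5 + (-583)²)/(-317217) = (-5 + 339889)*(-1/317217) = 339884*(-1/317217) = -339884/317217 ≈ -1.0715)
(f + 76117)*(219381 + F) = (-57188541737/24306641514 + 76117)*(219381 - 339884/317217) = (1850091443579401/24306641514)*(69591042793/317217) = 128749792821097240084306993/7710479901146538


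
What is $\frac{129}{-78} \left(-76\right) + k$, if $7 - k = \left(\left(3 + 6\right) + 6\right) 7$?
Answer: $\frac{360}{13} \approx 27.692$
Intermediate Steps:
$k = -98$ ($k = 7 - \left(\left(3 + 6\right) + 6\right) 7 = 7 - \left(9 + 6\right) 7 = 7 - 15 \cdot 7 = 7 - 105 = -98$)
$\frac{129}{-78} \left(-76\right) + k = \frac{129}{-78} \left(-76\right) - 98 = 129 \left(- \frac{1}{78}\right) \left(-76\right) - 98 = \left(- \frac{43}{26}\right) \left(-76\right) - 98 = \frac{1634}{13} - 98 = \frac{360}{13}$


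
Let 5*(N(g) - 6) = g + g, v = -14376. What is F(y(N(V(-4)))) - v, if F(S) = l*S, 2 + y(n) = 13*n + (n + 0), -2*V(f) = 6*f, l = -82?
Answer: 10708/5 ≈ 2141.6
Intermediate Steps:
V(f) = -3*f
N(g) = 6 + 2*g/5 (N(g) = 6 + (g + g)/5 = 6 + (2*g)/5 = 6 + 2*g/5)
y(n) = -2 + 14*n (y(n) = -2 + (13*n + (n + 0)) = -2 + (13*n + n) = -2 + 14*n)
F(S) = -82*S
F(y(N(V(-4)))) - v = -82*(-2 + 14*(6 + 2*(-3*(-4))/5)) - 1*(-14376) = -82*(-2 + 14*(6 + (⅖)*12)) + 14376 = -82*(-2 + 14*(6 + 24/5)) + 14376 = -82*(-2 + 14*(54/5)) + 14376 = -82*(-2 + 756/5) + 14376 = -82*746/5 + 14376 = -61172/5 + 14376 = 10708/5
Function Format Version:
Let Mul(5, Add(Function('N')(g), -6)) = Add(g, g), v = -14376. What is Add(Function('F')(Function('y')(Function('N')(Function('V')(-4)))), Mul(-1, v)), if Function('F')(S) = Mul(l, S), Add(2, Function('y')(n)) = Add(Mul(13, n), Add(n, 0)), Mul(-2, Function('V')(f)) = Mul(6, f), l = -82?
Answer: Rational(10708, 5) ≈ 2141.6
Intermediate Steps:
Function('V')(f) = Mul(-3, f) (Function('V')(f) = Mul(Rational(-1, 2), Mul(6, f)) = Mul(-3, f))
Function('N')(g) = Add(6, Mul(Rational(2, 5), g)) (Function('N')(g) = Add(6, Mul(Rational(1, 5), Add(g, g))) = Add(6, Mul(Rational(1, 5), Mul(2, g))) = Add(6, Mul(Rational(2, 5), g)))
Function('y')(n) = Add(-2, Mul(14, n)) (Function('y')(n) = Add(-2, Add(Mul(13, n), Add(n, 0))) = Add(-2, Add(Mul(13, n), n)) = Add(-2, Mul(14, n)))
Function('F')(S) = Mul(-82, S)
Add(Function('F')(Function('y')(Function('N')(Function('V')(-4)))), Mul(-1, v)) = Add(Mul(-82, Add(-2, Mul(14, Add(6, Mul(Rational(2, 5), Mul(-3, -4)))))), Mul(-1, -14376)) = Add(Mul(-82, Add(-2, Mul(14, Add(6, Mul(Rational(2, 5), 12))))), 14376) = Add(Mul(-82, Add(-2, Mul(14, Add(6, Rational(24, 5))))), 14376) = Add(Mul(-82, Add(-2, Mul(14, Rational(54, 5)))), 14376) = Add(Mul(-82, Add(-2, Rational(756, 5))), 14376) = Add(Mul(-82, Rational(746, 5)), 14376) = Add(Rational(-61172, 5), 14376) = Rational(10708, 5)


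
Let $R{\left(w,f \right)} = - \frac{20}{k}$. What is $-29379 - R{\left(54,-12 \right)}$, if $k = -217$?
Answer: $- \frac{6375263}{217} \approx -29379.0$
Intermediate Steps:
$R{\left(w,f \right)} = \frac{20}{217}$ ($R{\left(w,f \right)} = - \frac{20}{-217} = \left(-20\right) \left(- \frac{1}{217}\right) = \frac{20}{217}$)
$-29379 - R{\left(54,-12 \right)} = -29379 - \frac{20}{217} = - \frac{6375263}{217}$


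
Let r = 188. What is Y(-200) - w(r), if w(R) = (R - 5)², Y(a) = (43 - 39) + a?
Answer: -33685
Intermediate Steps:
Y(a) = 4 + a
w(R) = (-5 + R)²
Y(-200) - w(r) = (4 - 200) - (-5 + 188)² = -196 - 1*183² = -196 - 1*33489 = -196 - 33489 = -33685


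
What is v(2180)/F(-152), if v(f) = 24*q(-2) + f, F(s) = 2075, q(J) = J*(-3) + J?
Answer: 2276/2075 ≈ 1.0969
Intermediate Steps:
q(J) = -2*J (q(J) = -3*J + J = -2*J)
v(f) = 96 + f (v(f) = 24*(-2*(-2)) + f = 24*4 + f = 96 + f)
v(2180)/F(-152) = (96 + 2180)/2075 = 2276*(1/2075) = 2276/2075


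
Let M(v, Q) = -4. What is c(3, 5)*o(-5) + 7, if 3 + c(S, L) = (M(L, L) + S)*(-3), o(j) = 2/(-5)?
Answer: 7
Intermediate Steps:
o(j) = -2/5 (o(j) = 2*(-1/5) = -2/5)
c(S, L) = 9 - 3*S (c(S, L) = -3 + (-4 + S)*(-3) = -3 + (12 - 3*S) = 9 - 3*S)
c(3, 5)*o(-5) + 7 = (9 - 3*3)*(-2/5) + 7 = (9 - 9)*(-2/5) + 7 = 0*(-2/5) + 7 = 0 + 7 = 7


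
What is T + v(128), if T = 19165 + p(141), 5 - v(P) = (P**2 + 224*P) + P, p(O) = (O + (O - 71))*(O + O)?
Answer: 33488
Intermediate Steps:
p(O) = 2*O*(-71 + 2*O) (p(O) = (O + (-71 + O))*(2*O) = (-71 + 2*O)*(2*O) = 2*O*(-71 + 2*O))
v(P) = 5 - P**2 - 225*P (v(P) = 5 - ((P**2 + 224*P) + P) = 5 - (P**2 + 225*P) = 5 + (-P**2 - 225*P) = 5 - P**2 - 225*P)
T = 78667 (T = 19165 + 2*141*(-71 + 2*141) = 19165 + 2*141*(-71 + 282) = 19165 + 2*141*211 = 19165 + 59502 = 78667)
T + v(128) = 78667 + (5 - 1*128**2 - 225*128) = 78667 + (5 - 1*16384 - 28800) = 78667 + (5 - 16384 - 28800) = 78667 - 45179 = 33488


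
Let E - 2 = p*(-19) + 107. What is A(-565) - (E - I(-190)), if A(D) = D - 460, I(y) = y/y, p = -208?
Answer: -5085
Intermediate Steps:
I(y) = 1
E = 4061 (E = 2 + (-208*(-19) + 107) = 2 + (3952 + 107) = 2 + 4059 = 4061)
A(D) = -460 + D
A(-565) - (E - I(-190)) = (-460 - 565) - (4061 - 1*1) = -1025 - (4061 - 1) = -1025 - 1*4060 = -1025 - 4060 = -5085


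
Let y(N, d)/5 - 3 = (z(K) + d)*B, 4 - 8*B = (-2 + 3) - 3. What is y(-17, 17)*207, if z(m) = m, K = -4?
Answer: 52785/4 ≈ 13196.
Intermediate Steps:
B = ¾ (B = ½ - ((-2 + 3) - 3)/8 = ½ - (1 - 3)/8 = ½ - ⅛*(-2) = ½ + ¼ = ¾ ≈ 0.75000)
y(N, d) = 15*d/4 (y(N, d) = 15 + 5*((-4 + d)*(¾)) = 15 + 5*(-3 + 3*d/4) = 15 + (-15 + 15*d/4) = 15*d/4)
y(-17, 17)*207 = ((15/4)*17)*207 = (255/4)*207 = 52785/4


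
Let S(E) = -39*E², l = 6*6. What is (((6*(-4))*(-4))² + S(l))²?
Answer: 1708003584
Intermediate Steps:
l = 36
(((6*(-4))*(-4))² + S(l))² = (((6*(-4))*(-4))² - 39*36²)² = ((-24*(-4))² - 39*1296)² = (96² - 50544)² = (9216 - 50544)² = (-41328)² = 1708003584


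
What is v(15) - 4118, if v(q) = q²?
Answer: -3893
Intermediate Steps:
v(15) - 4118 = 15² - 4118 = 225 - 4118 = -3893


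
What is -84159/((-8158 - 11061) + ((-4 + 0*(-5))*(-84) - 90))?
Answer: 84159/18973 ≈ 4.4357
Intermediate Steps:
-84159/((-8158 - 11061) + ((-4 + 0*(-5))*(-84) - 90)) = -84159/(-19219 + ((-4 + 0)*(-84) - 90)) = -84159/(-19219 + (-4*(-84) - 90)) = -84159/(-19219 + (336 - 90)) = -84159/(-19219 + 246) = -84159/(-18973) = -84159*(-1/18973) = 84159/18973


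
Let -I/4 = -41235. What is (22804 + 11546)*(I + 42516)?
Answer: 7126113600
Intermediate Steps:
I = 164940 (I = -4*(-41235) = 164940)
(22804 + 11546)*(I + 42516) = (22804 + 11546)*(164940 + 42516) = 34350*207456 = 7126113600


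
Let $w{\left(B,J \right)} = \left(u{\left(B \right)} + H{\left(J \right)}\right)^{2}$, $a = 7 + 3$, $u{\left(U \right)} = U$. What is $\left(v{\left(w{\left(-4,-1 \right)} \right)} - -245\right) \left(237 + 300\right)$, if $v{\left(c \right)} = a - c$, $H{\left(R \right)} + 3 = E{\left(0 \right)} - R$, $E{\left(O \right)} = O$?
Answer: $117603$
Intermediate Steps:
$a = 10$
$H{\left(R \right)} = -3 - R$ ($H{\left(R \right)} = -3 + \left(0 - R\right) = -3 - R$)
$w{\left(B,J \right)} = \left(-3 + B - J\right)^{2}$ ($w{\left(B,J \right)} = \left(B - \left(3 + J\right)\right)^{2} = \left(-3 + B - J\right)^{2}$)
$v{\left(c \right)} = 10 - c$
$\left(v{\left(w{\left(-4,-1 \right)} \right)} - -245\right) \left(237 + 300\right) = \left(\left(10 - \left(3 - 1 - -4\right)^{2}\right) - -245\right) \left(237 + 300\right) = \left(\left(10 - \left(3 - 1 + 4\right)^{2}\right) + 245\right) 537 = \left(\left(10 - 6^{2}\right) + 245\right) 537 = \left(\left(10 - 36\right) + 245\right) 537 = \left(-26 + 245\right) 537 = 219 \cdot 537 = 117603$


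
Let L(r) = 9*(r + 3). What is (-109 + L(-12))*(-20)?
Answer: 3800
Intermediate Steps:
L(r) = 27 + 9*r (L(r) = 9*(3 + r) = 27 + 9*r)
(-109 + L(-12))*(-20) = (-109 + (27 + 9*(-12)))*(-20) = (-109 + (27 - 108))*(-20) = (-109 - 81)*(-20) = -190*(-20) = 3800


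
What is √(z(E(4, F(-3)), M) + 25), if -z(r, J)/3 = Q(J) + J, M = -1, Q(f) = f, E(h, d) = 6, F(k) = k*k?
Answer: √31 ≈ 5.5678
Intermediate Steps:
F(k) = k²
z(r, J) = -6*J (z(r, J) = -3*(J + J) = -6*J)
√(z(E(4, F(-3)), M) + 25) = √(-6*(-1) + 25) = √(6 + 25) = √31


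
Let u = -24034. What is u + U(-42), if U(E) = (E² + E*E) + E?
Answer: -20548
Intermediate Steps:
U(E) = E + 2*E² (U(E) = (E² + E²) + E = 2*E² + E = E + 2*E²)
u + U(-42) = -24034 - 42*(1 + 2*(-42)) = -24034 - 42*(1 - 84) = -24034 - 42*(-83) = -24034 + 3486 = -20548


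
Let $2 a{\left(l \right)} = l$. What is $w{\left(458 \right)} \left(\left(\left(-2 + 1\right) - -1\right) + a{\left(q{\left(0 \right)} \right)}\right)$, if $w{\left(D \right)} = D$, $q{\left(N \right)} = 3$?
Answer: $687$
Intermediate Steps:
$a{\left(l \right)} = \frac{l}{2}$
$w{\left(458 \right)} \left(\left(\left(-2 + 1\right) - -1\right) + a{\left(q{\left(0 \right)} \right)}\right) = 458 \left(\left(\left(-2 + 1\right) - -1\right) + \frac{1}{2} \cdot 3\right) = 458 \left(\left(-1 + 1\right) + \frac{3}{2}\right) = 458 \left(0 + \frac{3}{2}\right) = 458 \cdot \frac{3}{2} = 687$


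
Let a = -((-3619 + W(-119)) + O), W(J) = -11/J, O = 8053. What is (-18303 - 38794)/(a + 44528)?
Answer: -6794543/4771175 ≈ -1.4241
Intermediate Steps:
a = -527657/119 (a = -((-3619 - 11/(-119)) + 8053) = -((-3619 - 11*(-1/119)) + 8053) = -((-3619 + 11/119) + 8053) = -(-430650/119 + 8053) = -1*527657/119 = -527657/119 ≈ -4434.1)
(-18303 - 38794)/(a + 44528) = (-18303 - 38794)/(-527657/119 + 44528) = -57097/4771175/119 = -57097*119/4771175 = -6794543/4771175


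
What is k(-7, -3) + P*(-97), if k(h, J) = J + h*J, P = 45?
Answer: -4347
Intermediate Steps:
k(h, J) = J + J*h
k(-7, -3) + P*(-97) = -3*(1 - 7) + 45*(-97) = -3*(-6) - 4365 = 18 - 4365 = -4347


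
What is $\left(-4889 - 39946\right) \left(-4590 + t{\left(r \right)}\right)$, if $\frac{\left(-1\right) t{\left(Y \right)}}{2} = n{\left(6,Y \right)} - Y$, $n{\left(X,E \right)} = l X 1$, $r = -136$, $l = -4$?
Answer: $215835690$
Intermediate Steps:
$n{\left(X,E \right)} = - 4 X$ ($n{\left(X,E \right)} = - 4 X 1 = - 4 X$)
$t{\left(Y \right)} = 48 + 2 Y$ ($t{\left(Y \right)} = - 2 \left(\left(-4\right) 6 - Y\right) = - 2 \left(-24 - Y\right) = 48 + 2 Y$)
$\left(-4889 - 39946\right) \left(-4590 + t{\left(r \right)}\right) = \left(-4889 - 39946\right) \left(-4590 + \left(48 + 2 \left(-136\right)\right)\right) = - 44835 \left(-4590 + \left(48 - 272\right)\right) = - 44835 \left(-4590 - 224\right) = \left(-44835\right) \left(-4814\right) = 215835690$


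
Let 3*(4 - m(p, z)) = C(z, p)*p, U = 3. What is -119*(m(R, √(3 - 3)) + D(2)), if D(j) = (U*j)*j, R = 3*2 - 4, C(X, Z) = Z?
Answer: -5236/3 ≈ -1745.3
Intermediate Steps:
R = 2 (R = 6 - 4 = 2)
m(p, z) = 4 - p²/3 (m(p, z) = 4 - p*p/3 = 4 - p²/3)
D(j) = 3*j² (D(j) = (3*j)*j = 3*j²)
-119*(m(R, √(3 - 3)) + D(2)) = -119*((4 - ⅓*2²) + 3*2²) = -119*((4 - ⅓*4) + 3*4) = -119*((4 - 4/3) + 12) = -119*(8/3 + 12) = -119*44/3 = -5236/3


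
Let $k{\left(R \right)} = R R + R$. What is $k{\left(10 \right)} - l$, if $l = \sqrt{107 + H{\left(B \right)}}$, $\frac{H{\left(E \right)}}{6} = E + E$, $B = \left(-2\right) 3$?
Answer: $110 - \sqrt{35} \approx 104.08$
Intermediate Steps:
$B = -6$
$k{\left(R \right)} = R + R^{2}$ ($k{\left(R \right)} = R^{2} + R = R + R^{2}$)
$H{\left(E \right)} = 12 E$ ($H{\left(E \right)} = 6 \left(E + E\right) = 6 \cdot 2 E = 12 E$)
$l = \sqrt{35}$ ($l = \sqrt{107 + 12 \left(-6\right)} = \sqrt{107 - 72} = \sqrt{35} \approx 5.9161$)
$k{\left(10 \right)} - l = 10 \left(1 + 10\right) - \sqrt{35} = 10 \cdot 11 - \sqrt{35} = 110 - \sqrt{35}$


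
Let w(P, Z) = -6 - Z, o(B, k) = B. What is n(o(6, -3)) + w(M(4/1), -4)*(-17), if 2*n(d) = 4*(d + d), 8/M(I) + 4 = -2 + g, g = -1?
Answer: 58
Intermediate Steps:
M(I) = -8/7 (M(I) = 8/(-4 + (-2 - 1)) = 8/(-4 - 3) = 8/(-7) = 8*(-⅐) = -8/7)
n(d) = 4*d (n(d) = (4*(d + d))/2 = (4*(2*d))/2 = (8*d)/2 = 4*d)
n(o(6, -3)) + w(M(4/1), -4)*(-17) = 4*6 + (-6 - 1*(-4))*(-17) = 24 + (-6 + 4)*(-17) = 24 - 2*(-17) = 24 + 34 = 58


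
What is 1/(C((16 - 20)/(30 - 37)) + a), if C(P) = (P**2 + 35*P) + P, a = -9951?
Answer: -49/486575 ≈ -0.00010070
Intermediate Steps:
C(P) = P**2 + 36*P
1/(C((16 - 20)/(30 - 37)) + a) = 1/(((16 - 20)/(30 - 37))*(36 + (16 - 20)/(30 - 37)) - 9951) = 1/((-4/(-7))*(36 - 4/(-7)) - 9951) = 1/((-4*(-1/7))*(36 - 4*(-1/7)) - 9951) = 1/(4*(36 + 4/7)/7 - 9951) = 1/((4/7)*(256/7) - 9951) = 1/(1024/49 - 9951) = 1/(-486575/49) = -49/486575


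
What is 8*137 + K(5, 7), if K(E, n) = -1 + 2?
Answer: 1097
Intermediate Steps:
K(E, n) = 1
8*137 + K(5, 7) = 8*137 + 1 = 1096 + 1 = 1097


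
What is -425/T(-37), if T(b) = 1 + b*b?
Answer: -85/274 ≈ -0.31022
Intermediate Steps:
T(b) = 1 + b²
-425/T(-37) = -425/(1 + (-37)²) = -425/(1 + 1369) = -425/1370 = -425*1/1370 = -85/274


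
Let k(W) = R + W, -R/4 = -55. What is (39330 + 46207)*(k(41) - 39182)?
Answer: -3329185577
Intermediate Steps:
R = 220 (R = -4*(-55) = 220)
k(W) = 220 + W
(39330 + 46207)*(k(41) - 39182) = (39330 + 46207)*((220 + 41) - 39182) = 85537*(261 - 39182) = 85537*(-38921) = -3329185577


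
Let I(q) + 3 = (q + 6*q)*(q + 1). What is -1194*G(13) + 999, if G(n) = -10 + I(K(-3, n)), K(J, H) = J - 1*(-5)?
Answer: -33627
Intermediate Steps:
K(J, H) = 5 + J (K(J, H) = J + 5 = 5 + J)
I(q) = -3 + 7*q*(1 + q) (I(q) = -3 + (q + 6*q)*(q + 1) = -3 + (7*q)*(1 + q) = -3 + 7*q*(1 + q))
G(n) = 29 (G(n) = -10 + (-3 + 7*(5 - 3) + 7*(5 - 3)²) = -10 + (-3 + 7*2 + 7*2²) = -10 + (-3 + 14 + 7*4) = -10 + (-3 + 14 + 28) = -10 + 39 = 29)
-1194*G(13) + 999 = -1194*29 + 999 = -34626 + 999 = -33627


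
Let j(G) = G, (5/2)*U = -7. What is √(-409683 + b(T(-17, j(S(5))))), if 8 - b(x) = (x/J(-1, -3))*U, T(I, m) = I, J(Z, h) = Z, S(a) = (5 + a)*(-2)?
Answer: I*√10240685/5 ≈ 640.02*I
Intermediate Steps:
U = -14/5 (U = (⅖)*(-7) = -14/5 ≈ -2.8000)
S(a) = -10 - 2*a
b(x) = 8 - 14*x/5 (b(x) = 8 - x/(-1)*(-14)/5 = 8 - x*(-1)*(-14)/5 = 8 - (-x)*(-14)/5 = 8 - 14*x/5)
√(-409683 + b(T(-17, j(S(5))))) = √(-409683 + (8 - 14/5*(-17))) = √(-409683 + (8 + 238/5)) = √(-409683 + 278/5) = √(-2048137/5) = I*√10240685/5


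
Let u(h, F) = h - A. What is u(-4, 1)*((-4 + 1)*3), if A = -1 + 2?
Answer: 45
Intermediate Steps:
A = 1
u(h, F) = -1 + h (u(h, F) = h - 1*1 = h - 1 = -1 + h)
u(-4, 1)*((-4 + 1)*3) = (-1 - 4)*((-4 + 1)*3) = -(-15)*3 = -5*(-9) = 45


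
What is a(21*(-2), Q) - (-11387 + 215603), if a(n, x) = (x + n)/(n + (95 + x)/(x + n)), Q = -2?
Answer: -396381320/1941 ≈ -2.0422e+5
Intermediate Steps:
a(n, x) = (n + x)/(n + (95 + x)/(n + x))
a(21*(-2), Q) - (-11387 + 215603) = (21*(-2) - 2)**2/(95 - 2 + (21*(-2))**2 + (21*(-2))*(-2)) - (-11387 + 215603) = (-42 - 2)**2/(95 - 2 + (-42)**2 - 42*(-2)) - 1*204216 = (-44)**2/(95 - 2 + 1764 + 84) - 204216 = 1936/1941 - 204216 = -396381320/1941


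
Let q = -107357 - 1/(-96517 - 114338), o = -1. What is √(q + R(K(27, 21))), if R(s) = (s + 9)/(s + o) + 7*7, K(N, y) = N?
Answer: I*√806270943913493955/2741115 ≈ 327.58*I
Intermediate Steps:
R(s) = 49 + (9 + s)/(-1 + s) (R(s) = (s + 9)/(s - 1) + 7*7 = (9 + s)/(-1 + s) + 49 = 49 + (9 + s)/(-1 + s))
q = -22636760234/210855 (q = -107357 - 1/(-210855) = -107357 - 1*(-1/210855) = -107357 + 1/210855 = -22636760234/210855 ≈ -1.0736e+5)
√(q + R(K(27, 21))) = √(-22636760234/210855 + 10*(-4 + 5*27)/(-1 + 27)) = √(-22636760234/210855 + 10*(-4 + 135)/26) = √(-22636760234/210855 + 10*(1/26)*131) = √(-22636760234/210855 + 655/13) = √(-294139773017/2741115) = I*√806270943913493955/2741115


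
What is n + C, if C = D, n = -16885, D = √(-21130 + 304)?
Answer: -16885 + 3*I*√2314 ≈ -16885.0 + 144.31*I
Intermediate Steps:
D = 3*I*√2314 (D = √(-20826) = 3*I*√2314 ≈ 144.31*I)
C = 3*I*√2314 ≈ 144.31*I
n + C = -16885 + 3*I*√2314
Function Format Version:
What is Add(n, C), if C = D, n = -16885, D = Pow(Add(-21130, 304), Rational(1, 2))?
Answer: Add(-16885, Mul(3, I, Pow(2314, Rational(1, 2)))) ≈ Add(-16885., Mul(144.31, I))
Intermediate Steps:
D = Mul(3, I, Pow(2314, Rational(1, 2))) (D = Pow(-20826, Rational(1, 2)) = Mul(3, I, Pow(2314, Rational(1, 2))) ≈ Mul(144.31, I))
C = Mul(3, I, Pow(2314, Rational(1, 2))) ≈ Mul(144.31, I)
Add(n, C) = Add(-16885, Mul(3, I, Pow(2314, Rational(1, 2))))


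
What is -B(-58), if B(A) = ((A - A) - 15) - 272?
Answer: 287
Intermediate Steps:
B(A) = -287 (B(A) = (0 - 15) - 272 = -15 - 272 = -287)
-B(-58) = -1*(-287) = 287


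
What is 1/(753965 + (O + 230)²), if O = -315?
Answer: 1/761190 ≈ 1.3137e-6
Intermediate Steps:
1/(753965 + (O + 230)²) = 1/(753965 + (-315 + 230)²) = 1/(753965 + (-85)²) = 1/(753965 + 7225) = 1/761190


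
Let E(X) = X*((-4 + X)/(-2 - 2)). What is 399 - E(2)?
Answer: 398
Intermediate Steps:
E(X) = X*(1 - X/4) (E(X) = X*((-4 + X)/(-4)) = X*((-4 + X)*(-¼)) = X*(1 - X/4))
399 - E(2) = 399 - 2*(4 - 1*2)/4 = 399 - 2*(4 - 2)/4 = 399 - 2*2/4 = 399 - 1*1 = 399 - 1 = 398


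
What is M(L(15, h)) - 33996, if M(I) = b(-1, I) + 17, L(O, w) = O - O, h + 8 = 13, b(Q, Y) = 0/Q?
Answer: -33979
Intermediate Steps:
b(Q, Y) = 0
h = 5 (h = -8 + 13 = 5)
L(O, w) = 0
M(I) = 17 (M(I) = 0 + 17 = 17)
M(L(15, h)) - 33996 = 17 - 33996 = -33979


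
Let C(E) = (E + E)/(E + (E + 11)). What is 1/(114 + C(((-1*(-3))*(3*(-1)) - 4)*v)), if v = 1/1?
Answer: 15/1736 ≈ 0.0086406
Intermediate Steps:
v = 1
C(E) = 2*E/(11 + 2*E) (C(E) = (2*E)/(E + (11 + E)) = (2*E)/(11 + 2*E) = 2*E/(11 + 2*E))
1/(114 + C(((-1*(-3))*(3*(-1)) - 4)*v)) = 1/(114 + 2*(((-1*(-3))*(3*(-1)) - 4)*1)/(11 + 2*(((-1*(-3))*(3*(-1)) - 4)*1))) = 1/(114 + 2*((3*(-3) - 4)*1)/(11 + 2*((3*(-3) - 4)*1))) = 1/(114 + 2*((-9 - 4)*1)/(11 + 2*((-9 - 4)*1))) = 1/(114 + 2*(-13*1)/(11 + 2*(-13*1))) = 1/(114 + 2*(-13)/(11 + 2*(-13))) = 1/(114 + 2*(-13)/(11 - 26)) = 1/(114 + 2*(-13)/(-15)) = 1/(114 + 2*(-13)*(-1/15)) = 1/(114 + 26/15) = 1/(1736/15) = 15/1736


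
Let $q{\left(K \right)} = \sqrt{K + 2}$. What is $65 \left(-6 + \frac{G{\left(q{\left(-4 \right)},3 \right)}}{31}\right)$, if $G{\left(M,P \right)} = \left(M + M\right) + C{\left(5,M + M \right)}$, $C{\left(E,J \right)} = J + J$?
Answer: $-390 + \frac{390 i \sqrt{2}}{31} \approx -390.0 + 17.792 i$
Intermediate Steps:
$q{\left(K \right)} = \sqrt{2 + K}$
$C{\left(E,J \right)} = 2 J$
$G{\left(M,P \right)} = 6 M$ ($G{\left(M,P \right)} = \left(M + M\right) + 2 \left(M + M\right) = 2 M + 2 \cdot 2 M = 2 M + 4 M = 6 M$)
$65 \left(-6 + \frac{G{\left(q{\left(-4 \right)},3 \right)}}{31}\right) = 65 \left(-6 + \frac{6 \sqrt{2 - 4}}{31}\right) = 65 \left(-6 + 6 \sqrt{-2} \cdot \frac{1}{31}\right) = 65 \left(-6 + 6 i \sqrt{2} \cdot \frac{1}{31}\right) = 65 \left(-6 + \frac{6 i \sqrt{2}}{31}\right) = -390 + \frac{390 i \sqrt{2}}{31}$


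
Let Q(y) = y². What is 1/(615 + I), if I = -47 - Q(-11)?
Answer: 1/447 ≈ 0.0022371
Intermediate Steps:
I = -168 (I = -47 - 1*(-11)² = -47 - 1*121 = -47 - 121 = -168)
1/(615 + I) = 1/(615 - 168) = 1/447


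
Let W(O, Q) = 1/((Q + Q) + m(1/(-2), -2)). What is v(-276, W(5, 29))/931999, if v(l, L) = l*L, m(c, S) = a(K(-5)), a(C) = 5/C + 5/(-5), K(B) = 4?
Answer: -1104/217155767 ≈ -5.0839e-6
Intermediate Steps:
a(C) = -1 + 5/C (a(C) = 5/C + 5*(-⅕) = 5/C - 1 = -1 + 5/C)
m(c, S) = ¼ (m(c, S) = (5 - 1*4)/4 = (5 - 4)/4 = (¼)*1 = ¼)
W(O, Q) = 1/(¼ + 2*Q) (W(O, Q) = 1/((Q + Q) + ¼) = 1/(2*Q + ¼) = 1/(¼ + 2*Q))
v(l, L) = L*l
v(-276, W(5, 29))/931999 = ((4/(1 + 8*29))*(-276))/931999 = ((4/(1 + 232))*(-276))*(1/931999) = ((4/233)*(-276))*(1/931999) = -1104/233*1/931999 = -1104/217155767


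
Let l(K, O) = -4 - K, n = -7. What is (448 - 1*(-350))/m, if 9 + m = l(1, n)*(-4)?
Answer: 798/11 ≈ 72.545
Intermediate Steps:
m = 11 (m = -9 + (-4 - 1*1)*(-4) = -9 + (-4 - 1)*(-4) = -9 - 5*(-4) = -9 + 20 = 11)
(448 - 1*(-350))/m = (448 - 1*(-350))/11 = (448 + 350)*(1/11) = 798*(1/11) = 798/11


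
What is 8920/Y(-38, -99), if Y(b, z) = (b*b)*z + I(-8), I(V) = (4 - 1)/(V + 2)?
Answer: -17840/285913 ≈ -0.062397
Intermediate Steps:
I(V) = 3/(2 + V)
Y(b, z) = -½ + z*b² (Y(b, z) = (b*b)*z + 3/(2 - 8) = b²*z + 3/(-6) = z*b² + 3*(-⅙) = z*b² - ½ = -½ + z*b²)
8920/Y(-38, -99) = 8920/(-½ - 99*(-38)²) = 8920/(-½ - 99*1444) = 8920/(-½ - 142956) = 8920/(-285913/2) = 8920*(-2/285913) = -17840/285913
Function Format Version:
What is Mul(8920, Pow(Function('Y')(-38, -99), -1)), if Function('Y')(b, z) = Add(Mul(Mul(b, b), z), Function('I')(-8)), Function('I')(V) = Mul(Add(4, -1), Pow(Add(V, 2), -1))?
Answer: Rational(-17840, 285913) ≈ -0.062397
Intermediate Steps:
Function('I')(V) = Mul(3, Pow(Add(2, V), -1))
Function('Y')(b, z) = Add(Rational(-1, 2), Mul(z, Pow(b, 2))) (Function('Y')(b, z) = Add(Mul(Mul(b, b), z), Mul(3, Pow(Add(2, -8), -1))) = Add(Mul(Pow(b, 2), z), Mul(3, Pow(-6, -1))) = Add(Mul(z, Pow(b, 2)), Mul(3, Rational(-1, 6))) = Add(Mul(z, Pow(b, 2)), Rational(-1, 2)) = Add(Rational(-1, 2), Mul(z, Pow(b, 2))))
Mul(8920, Pow(Function('Y')(-38, -99), -1)) = Mul(8920, Pow(Add(Rational(-1, 2), Mul(-99, Pow(-38, 2))), -1)) = Mul(8920, Pow(Add(Rational(-1, 2), Mul(-99, 1444)), -1)) = Mul(8920, Pow(Add(Rational(-1, 2), -142956), -1)) = Mul(8920, Pow(Rational(-285913, 2), -1)) = Mul(8920, Rational(-2, 285913)) = Rational(-17840, 285913)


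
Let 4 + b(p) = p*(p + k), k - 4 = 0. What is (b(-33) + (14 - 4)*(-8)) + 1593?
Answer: 2466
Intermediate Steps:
k = 4 (k = 4 + 0 = 4)
b(p) = -4 + p*(4 + p) (b(p) = -4 + p*(p + 4) = -4 + p*(4 + p))
(b(-33) + (14 - 4)*(-8)) + 1593 = ((-4 + (-33)² + 4*(-33)) + (14 - 4)*(-8)) + 1593 = ((-4 + 1089 - 132) + 10*(-8)) + 1593 = (953 - 80) + 1593 = 873 + 1593 = 2466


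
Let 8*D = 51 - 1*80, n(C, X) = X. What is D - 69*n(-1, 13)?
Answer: -7205/8 ≈ -900.63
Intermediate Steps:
D = -29/8 (D = (51 - 1*80)/8 = (51 - 80)/8 = (⅛)*(-29) = -29/8 ≈ -3.6250)
D - 69*n(-1, 13) = -29/8 - 69*13 = -29/8 - 897 = -7205/8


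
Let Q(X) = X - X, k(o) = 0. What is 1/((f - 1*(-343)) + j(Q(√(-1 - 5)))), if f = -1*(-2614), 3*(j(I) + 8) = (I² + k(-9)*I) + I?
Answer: 1/2949 ≈ 0.00033910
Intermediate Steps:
Q(X) = 0
j(I) = -8 + I/3 + I²/3 (j(I) = -8 + ((I² + 0*I) + I)/3 = -8 + ((I² + 0) + I)/3 = -8 + (I² + I)/3 = -8 + (I + I²)/3 = -8 + (I/3 + I²/3) = -8 + I/3 + I²/3)
f = 2614
1/((f - 1*(-343)) + j(Q(√(-1 - 5)))) = 1/((2614 - 1*(-343)) + (-8 + (⅓)*0 + (⅓)*0²)) = 1/((2614 + 343) + (-8 + 0 + (⅓)*0)) = 1/(2957 + (-8 + 0 + 0)) = 1/(2957 - 8) = 1/2949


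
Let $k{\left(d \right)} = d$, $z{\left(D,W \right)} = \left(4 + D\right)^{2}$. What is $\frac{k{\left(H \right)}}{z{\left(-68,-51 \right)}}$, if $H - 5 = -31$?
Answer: $- \frac{13}{2048} \approx -0.0063477$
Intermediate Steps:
$H = -26$ ($H = 5 - 31 = -26$)
$\frac{k{\left(H \right)}}{z{\left(-68,-51 \right)}} = - \frac{26}{\left(4 - 68\right)^{2}} = - \frac{26}{\left(-64\right)^{2}} = - \frac{26}{4096} = \left(-26\right) \frac{1}{4096} = - \frac{13}{2048}$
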